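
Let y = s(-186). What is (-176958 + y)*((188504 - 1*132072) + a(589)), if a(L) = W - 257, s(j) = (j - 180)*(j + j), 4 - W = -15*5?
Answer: -2295500724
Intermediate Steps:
W = 79 (W = 4 - (-15)*5 = 4 - 1*(-75) = 4 + 75 = 79)
s(j) = 2*j*(-180 + j) (s(j) = (-180 + j)*(2*j) = 2*j*(-180 + j))
y = 136152 (y = 2*(-186)*(-180 - 186) = 2*(-186)*(-366) = 136152)
a(L) = -178 (a(L) = 79 - 257 = -178)
(-176958 + y)*((188504 - 1*132072) + a(589)) = (-176958 + 136152)*((188504 - 1*132072) - 178) = -40806*((188504 - 132072) - 178) = -40806*(56432 - 178) = -40806*56254 = -2295500724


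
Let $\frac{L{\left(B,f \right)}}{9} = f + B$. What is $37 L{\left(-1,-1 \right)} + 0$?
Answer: $-666$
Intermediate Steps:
$L{\left(B,f \right)} = 9 B + 9 f$ ($L{\left(B,f \right)} = 9 \left(f + B\right) = 9 \left(B + f\right) = 9 B + 9 f$)
$37 L{\left(-1,-1 \right)} + 0 = 37 \left(9 \left(-1\right) + 9 \left(-1\right)\right) + 0 = 37 \left(-9 - 9\right) + 0 = 37 \left(-18\right) + 0 = -666 + 0 = -666$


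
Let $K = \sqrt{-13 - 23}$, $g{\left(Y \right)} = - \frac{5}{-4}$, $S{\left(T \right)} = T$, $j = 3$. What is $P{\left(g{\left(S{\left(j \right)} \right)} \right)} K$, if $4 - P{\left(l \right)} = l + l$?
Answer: $9 i \approx 9.0 i$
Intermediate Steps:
$g{\left(Y \right)} = \frac{5}{4}$ ($g{\left(Y \right)} = \left(-5\right) \left(- \frac{1}{4}\right) = \frac{5}{4}$)
$P{\left(l \right)} = 4 - 2 l$ ($P{\left(l \right)} = 4 - \left(l + l\right) = 4 - 2 l$)
$K = 6 i$ ($K = \sqrt{-36} = 6 i \approx 6.0 i$)
$P{\left(g{\left(S{\left(j \right)} \right)} \right)} K = \left(4 - \frac{5}{2}\right) 6 i = \frac{3 \cdot 6 i}{2} = 9 i$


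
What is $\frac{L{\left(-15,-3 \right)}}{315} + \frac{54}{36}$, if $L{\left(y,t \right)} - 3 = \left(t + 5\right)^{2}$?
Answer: $\frac{137}{90} \approx 1.5222$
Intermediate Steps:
$L{\left(y,t \right)} = 3 + \left(5 + t\right)^{2}$ ($L{\left(y,t \right)} = 3 + \left(t + 5\right)^{2} = 3 + \left(5 + t\right)^{2}$)
$\frac{L{\left(-15,-3 \right)}}{315} + \frac{54}{36} = \frac{3 + \left(5 - 3\right)^{2}}{315} + \frac{54}{36} = \left(3 + 2^{2}\right) \frac{1}{315} + 54 \cdot \frac{1}{36} = \left(3 + 4\right) \frac{1}{315} + \frac{3}{2} = 7 \cdot \frac{1}{315} + \frac{3}{2} = \frac{1}{45} + \frac{3}{2} = \frac{137}{90}$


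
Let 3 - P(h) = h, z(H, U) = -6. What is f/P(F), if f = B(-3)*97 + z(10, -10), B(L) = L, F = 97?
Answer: 297/94 ≈ 3.1596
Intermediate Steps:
P(h) = 3 - h
f = -297 (f = -3*97 - 6 = -291 - 6 = -297)
f/P(F) = -297/(3 - 1*97) = -297/(3 - 97) = -297/(-94) = -297*(-1/94) = 297/94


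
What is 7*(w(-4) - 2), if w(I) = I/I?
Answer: -7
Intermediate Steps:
w(I) = 1
7*(w(-4) - 2) = 7*(1 - 2) = 7*(-1) = -7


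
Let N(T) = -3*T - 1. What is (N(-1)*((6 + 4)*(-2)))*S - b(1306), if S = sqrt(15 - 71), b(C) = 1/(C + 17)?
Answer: -1/1323 - 80*I*sqrt(14) ≈ -0.00075586 - 299.33*I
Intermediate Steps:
b(C) = 1/(17 + C)
N(T) = -1 - 3*T
S = 2*I*sqrt(14) (S = sqrt(-56) = 2*I*sqrt(14) ≈ 7.4833*I)
(N(-1)*((6 + 4)*(-2)))*S - b(1306) = ((-1 - 3*(-1))*((6 + 4)*(-2)))*(2*I*sqrt(14)) - 1/(17 + 1306) = ((-1 + 3)*(10*(-2)))*(2*I*sqrt(14)) - 1/1323 = (2*(-20))*(2*I*sqrt(14)) - 1*1/1323 = -80*I*sqrt(14) - 1/1323 = -1/1323 - 80*I*sqrt(14)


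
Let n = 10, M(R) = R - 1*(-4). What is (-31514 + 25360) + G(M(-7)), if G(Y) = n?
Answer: -6144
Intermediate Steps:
M(R) = 4 + R (M(R) = R + 4 = 4 + R)
G(Y) = 10
(-31514 + 25360) + G(M(-7)) = (-31514 + 25360) + 10 = -6154 + 10 = -6144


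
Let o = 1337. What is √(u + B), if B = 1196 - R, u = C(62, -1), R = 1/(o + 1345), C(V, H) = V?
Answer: √1005438590/894 ≈ 35.468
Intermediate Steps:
R = 1/2682 (R = 1/(1337 + 1345) = 1/2682 ≈ 0.00037286)
u = 62
B = 3207671/2682 (B = 1196 - 1*1/2682 = 1196 - 1/2682 = 3207671/2682 ≈ 1196.0)
√(u + B) = √(62 + 3207671/2682) = √(3373955/2682) = √1005438590/894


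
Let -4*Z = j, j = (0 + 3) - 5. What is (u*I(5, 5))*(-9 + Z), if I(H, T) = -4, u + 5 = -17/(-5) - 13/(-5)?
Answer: 34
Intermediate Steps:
u = 1 (u = -5 + (-17/(-5) - 13/(-5)) = -5 + (-17*(-1/5) - 13*(-1/5)) = -5 + (17/5 + 13/5) = -5 + 6 = 1)
j = -2 (j = 3 - 5 = -2)
Z = 1/2 (Z = -1/4*(-2) = 1/2 ≈ 0.50000)
(u*I(5, 5))*(-9 + Z) = (1*(-4))*(-9 + 1/2) = -4*(-17/2) = 34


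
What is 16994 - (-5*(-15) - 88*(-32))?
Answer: 14103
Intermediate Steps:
16994 - (-5*(-15) - 88*(-32)) = 16994 - (75 + 2816) = 16994 - 1*2891 = 16994 - 2891 = 14103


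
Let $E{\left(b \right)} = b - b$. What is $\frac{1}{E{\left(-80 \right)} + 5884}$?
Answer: $\frac{1}{5884} \approx 0.00016995$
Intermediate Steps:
$E{\left(b \right)} = 0$
$\frac{1}{E{\left(-80 \right)} + 5884} = \frac{1}{0 + 5884} = \frac{1}{5884}$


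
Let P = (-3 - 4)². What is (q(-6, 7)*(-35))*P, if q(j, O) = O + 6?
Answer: -22295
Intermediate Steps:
P = 49 (P = (-7)² = 49)
q(j, O) = 6 + O
(q(-6, 7)*(-35))*P = ((6 + 7)*(-35))*49 = (13*(-35))*49 = -455*49 = -22295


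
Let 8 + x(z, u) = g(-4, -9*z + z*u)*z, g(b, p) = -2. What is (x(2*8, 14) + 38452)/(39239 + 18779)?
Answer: 19206/29009 ≈ 0.66207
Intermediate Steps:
x(z, u) = -8 - 2*z
(x(2*8, 14) + 38452)/(39239 + 18779) = ((-8 - 4*8) + 38452)/(39239 + 18779) = ((-8 - 2*16) + 38452)/58018 = ((-8 - 32) + 38452)*(1/58018) = (-40 + 38452)*(1/58018) = 38412*(1/58018) = 19206/29009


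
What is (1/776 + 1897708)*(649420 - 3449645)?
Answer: -4123671285017025/776 ≈ -5.3140e+12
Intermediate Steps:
(1/776 + 1897708)*(649420 - 3449645) = (1/776 + 1897708)*(-2800225) = (1472621409/776)*(-2800225) = -4123671285017025/776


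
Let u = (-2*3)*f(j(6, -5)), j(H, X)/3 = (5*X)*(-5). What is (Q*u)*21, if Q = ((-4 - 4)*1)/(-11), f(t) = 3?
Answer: -3024/11 ≈ -274.91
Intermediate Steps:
j(H, X) = -75*X (j(H, X) = 3*((5*X)*(-5)) = 3*(-25*X) = -75*X)
Q = 8/11 (Q = -8*1*(-1/11) = -8*(-1/11) = 8/11 ≈ 0.72727)
u = -18 (u = -2*3*3 = -6*3 = -18)
(Q*u)*21 = ((8/11)*(-18))*21 = -144/11*21 = -3024/11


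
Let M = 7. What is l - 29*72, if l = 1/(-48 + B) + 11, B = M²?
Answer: -2076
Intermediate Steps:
B = 49 (B = 7² = 49)
l = 12 (l = 1/(-48 + 49) + 11 = 1/1 + 11 = 1 + 11 = 12)
l - 29*72 = 12 - 29*72 = 12 - 2088 = -2076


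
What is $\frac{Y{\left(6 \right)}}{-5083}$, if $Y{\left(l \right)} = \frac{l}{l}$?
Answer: $- \frac{1}{5083} \approx -0.00019673$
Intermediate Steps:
$Y{\left(l \right)} = 1$
$\frac{Y{\left(6 \right)}}{-5083} = 1 \frac{1}{-5083} = 1 \left(- \frac{1}{5083}\right) = - \frac{1}{5083}$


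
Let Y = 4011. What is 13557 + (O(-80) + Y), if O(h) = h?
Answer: 17488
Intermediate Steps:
13557 + (O(-80) + Y) = 13557 + (-80 + 4011) = 13557 + 3931 = 17488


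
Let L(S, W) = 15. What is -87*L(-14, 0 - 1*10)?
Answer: -1305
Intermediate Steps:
-87*L(-14, 0 - 1*10) = -87*15 = -1305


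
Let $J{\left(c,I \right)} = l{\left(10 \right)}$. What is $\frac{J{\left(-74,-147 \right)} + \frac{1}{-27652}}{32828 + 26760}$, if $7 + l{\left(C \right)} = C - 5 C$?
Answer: $- \frac{1299645}{1647727376} \approx -0.00078875$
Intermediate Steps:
$l{\left(C \right)} = -7 - 4 C$ ($l{\left(C \right)} = -7 + \left(C - 5 C\right) = -7 - 4 C$)
$J{\left(c,I \right)} = -47$ ($J{\left(c,I \right)} = -7 - 40 = -47$)
$\frac{J{\left(-74,-147 \right)} + \frac{1}{-27652}}{32828 + 26760} = \frac{-47 + \frac{1}{-27652}}{32828 + 26760} = \frac{-47 - \frac{1}{27652}}{59588} = \left(- \frac{1299645}{27652}\right) \frac{1}{59588} = - \frac{1299645}{1647727376}$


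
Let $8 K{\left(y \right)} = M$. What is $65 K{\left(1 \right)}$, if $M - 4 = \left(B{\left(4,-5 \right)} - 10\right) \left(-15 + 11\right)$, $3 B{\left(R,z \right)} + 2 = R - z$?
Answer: $\frac{845}{3} \approx 281.67$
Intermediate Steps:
$B{\left(R,z \right)} = - \frac{2}{3} - \frac{z}{3} + \frac{R}{3}$ ($B{\left(R,z \right)} = - \frac{2}{3} + \frac{R - z}{3} = - \frac{2}{3} + \left(- \frac{z}{3} + \frac{R}{3}\right) = - \frac{2}{3} - \frac{z}{3} + \frac{R}{3}$)
$M = \frac{104}{3}$ ($M = 4 + \left(\left(- \frac{2}{3} - - \frac{5}{3} + \frac{1}{3} \cdot 4\right) - 10\right) \left(-15 + 11\right) = 4 + \left(\left(- \frac{2}{3} + \frac{5}{3} + \frac{4}{3}\right) - 10\right) \left(-4\right) = 4 + \left(\frac{7}{3} - 10\right) \left(-4\right) = 4 - - \frac{92}{3} = 4 + \frac{92}{3} = \frac{104}{3} \approx 34.667$)
$K{\left(y \right)} = \frac{13}{3}$ ($K{\left(y \right)} = \frac{1}{8} \cdot \frac{104}{3} = \frac{13}{3}$)
$65 K{\left(1 \right)} = 65 \cdot \frac{13}{3} = \frac{845}{3}$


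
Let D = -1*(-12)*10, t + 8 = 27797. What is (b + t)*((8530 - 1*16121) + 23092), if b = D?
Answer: 432617409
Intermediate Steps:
t = 27789 (t = -8 + 27797 = 27789)
D = 120 (D = 12*10 = 120)
b = 120
(b + t)*((8530 - 1*16121) + 23092) = (120 + 27789)*((8530 - 1*16121) + 23092) = 27909*((8530 - 16121) + 23092) = 27909*(-7591 + 23092) = 27909*15501 = 432617409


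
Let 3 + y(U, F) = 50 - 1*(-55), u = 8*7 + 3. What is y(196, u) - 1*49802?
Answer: -49700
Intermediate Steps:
u = 59 (u = 56 + 3 = 59)
y(U, F) = 102 (y(U, F) = -3 + (50 - 1*(-55)) = -3 + (50 + 55) = -3 + 105 = 102)
y(196, u) - 1*49802 = 102 - 1*49802 = 102 - 49802 = -49700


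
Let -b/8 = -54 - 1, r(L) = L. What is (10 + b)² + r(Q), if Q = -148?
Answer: 202352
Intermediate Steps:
b = 440 (b = -8*(-54 - 1) = -8*(-55) = 440)
(10 + b)² + r(Q) = (10 + 440)² - 148 = 450² - 148 = 202500 - 148 = 202352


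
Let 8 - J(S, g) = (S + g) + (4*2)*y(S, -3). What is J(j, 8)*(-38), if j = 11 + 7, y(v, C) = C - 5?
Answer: -1748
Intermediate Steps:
y(v, C) = -5 + C
j = 18
J(S, g) = 72 - S - g (J(S, g) = 8 - ((S + g) + (4*2)*(-5 - 3)) = 8 - ((S + g) + 8*(-8)) = 8 - ((S + g) - 64) = 8 - (-64 + S + g) = 8 + (64 - S - g) = 72 - S - g)
J(j, 8)*(-38) = (72 - 1*18 - 1*8)*(-38) = (72 - 18 - 8)*(-38) = 46*(-38) = -1748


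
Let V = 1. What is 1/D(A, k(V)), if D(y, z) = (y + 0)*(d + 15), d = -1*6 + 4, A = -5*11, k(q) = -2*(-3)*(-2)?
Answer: -1/715 ≈ -0.0013986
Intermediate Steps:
k(q) = -12 (k(q) = 6*(-2) = -12)
A = -55
d = -2 (d = -6 + 4 = -2)
D(y, z) = 13*y (D(y, z) = (y + 0)*(-2 + 15) = y*13 = 13*y)
1/D(A, k(V)) = 1/(13*(-55)) = 1/(-715) = -1/715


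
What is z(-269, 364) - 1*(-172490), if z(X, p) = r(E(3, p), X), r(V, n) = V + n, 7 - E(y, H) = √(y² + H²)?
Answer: 172228 - √132505 ≈ 1.7186e+5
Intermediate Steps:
E(y, H) = 7 - √(H² + y²) (E(y, H) = 7 - √(y² + H²) = 7 - √(H² + y²))
z(X, p) = 7 + X - √(9 + p²) (z(X, p) = (7 - √(p² + 3²)) + X = (7 - √(p² + 9)) + X = (7 - √(9 + p²)) + X = 7 + X - √(9 + p²))
z(-269, 364) - 1*(-172490) = (7 - 269 - √(9 + 364²)) - 1*(-172490) = (7 - 269 - √(9 + 132496)) + 172490 = (7 - 269 - √132505) + 172490 = (-262 - √132505) + 172490 = 172228 - √132505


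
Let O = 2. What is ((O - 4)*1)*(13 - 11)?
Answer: -4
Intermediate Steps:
((O - 4)*1)*(13 - 11) = ((2 - 4)*1)*(13 - 11) = -2*1*2 = -2*2 = -4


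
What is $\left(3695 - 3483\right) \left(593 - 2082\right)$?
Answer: $-315668$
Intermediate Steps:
$\left(3695 - 3483\right) \left(593 - 2082\right) = 212 \left(-1489\right) = -315668$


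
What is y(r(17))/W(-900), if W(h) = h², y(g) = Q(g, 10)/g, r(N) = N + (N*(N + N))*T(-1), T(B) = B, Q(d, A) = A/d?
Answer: 1/25492401000 ≈ 3.9227e-11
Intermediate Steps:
r(N) = N - 2*N² (r(N) = N + (N*(N + N))*(-1) = N + (N*(2*N))*(-1) = N + (2*N²)*(-1) = N - 2*N²)
y(g) = 10/g² (y(g) = (10/g)/g = 10/g²)
y(r(17))/W(-900) = (10/(17*(1 - 2*17))²)/((-900)²) = (10/(17*(1 - 34))²)/810000 = (10/(17*(-33))²)*(1/810000) = (10/(-561)²)*(1/810000) = (10*(1/314721))*(1/810000) = (10/314721)*(1/810000) = 1/25492401000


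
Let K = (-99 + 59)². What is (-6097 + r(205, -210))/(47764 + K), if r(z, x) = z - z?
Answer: -871/7052 ≈ -0.12351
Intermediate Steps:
r(z, x) = 0
K = 1600 (K = (-40)² = 1600)
(-6097 + r(205, -210))/(47764 + K) = (-6097 + 0)/(47764 + 1600) = -6097/49364 = -6097*1/49364 = -871/7052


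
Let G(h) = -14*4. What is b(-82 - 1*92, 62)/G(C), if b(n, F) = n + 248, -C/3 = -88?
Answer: -37/28 ≈ -1.3214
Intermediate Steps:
C = 264 (C = -3*(-88) = 264)
G(h) = -56
b(n, F) = 248 + n
b(-82 - 1*92, 62)/G(C) = (248 + (-82 - 1*92))/(-56) = (248 + (-82 - 92))*(-1/56) = (248 - 174)*(-1/56) = 74*(-1/56) = -37/28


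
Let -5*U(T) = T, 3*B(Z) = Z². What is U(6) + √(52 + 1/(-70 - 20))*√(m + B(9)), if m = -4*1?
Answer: -6/5 + √1076170/30 ≈ 33.380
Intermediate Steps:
B(Z) = Z²/3
m = -4
U(T) = -T/5
U(6) + √(52 + 1/(-70 - 20))*√(m + B(9)) = -⅕*6 + √(52 + 1/(-70 - 20))*√(-4 + (⅓)*9²) = -6/5 + √(52 + 1/(-90))*√(-4 + (⅓)*81) = -6/5 + √(52 - 1/90)*√(-4 + 27) = -6/5 + √(4679/90)*√23 = -6/5 + (√46790/30)*√23 = -6/5 + √1076170/30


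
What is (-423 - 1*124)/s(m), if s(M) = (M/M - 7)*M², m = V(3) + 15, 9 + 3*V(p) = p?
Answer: 547/1014 ≈ 0.53945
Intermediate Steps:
V(p) = -3 + p/3
m = 13 (m = (-3 + (⅓)*3) + 15 = (-3 + 1) + 15 = -2 + 15 = 13)
s(M) = -6*M² (s(M) = (1 - 7)*M² = -6*M²)
(-423 - 1*124)/s(m) = (-423 - 1*124)/((-6*13²)) = (-423 - 124)/((-6*169)) = -547/(-1014) = -547*(-1/1014) = 547/1014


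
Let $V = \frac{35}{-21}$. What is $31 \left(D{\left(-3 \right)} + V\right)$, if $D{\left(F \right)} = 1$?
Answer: $- \frac{62}{3} \approx -20.667$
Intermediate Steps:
$V = - \frac{5}{3}$ ($V = 35 \left(- \frac{1}{21}\right) = - \frac{5}{3} \approx -1.6667$)
$31 \left(D{\left(-3 \right)} + V\right) = 31 \left(1 - \frac{5}{3}\right) = 31 \left(- \frac{2}{3}\right) = - \frac{62}{3}$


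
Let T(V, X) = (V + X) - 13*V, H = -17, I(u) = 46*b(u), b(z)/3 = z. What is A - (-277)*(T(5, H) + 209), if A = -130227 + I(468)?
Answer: -29079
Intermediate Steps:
b(z) = 3*z
I(u) = 138*u (I(u) = 46*(3*u) = 138*u)
T(V, X) = X - 12*V
A = -65643 (A = -130227 + 138*468 = -130227 + 64584 = -65643)
A - (-277)*(T(5, H) + 209) = -65643 - (-277)*((-17 - 12*5) + 209) = -65643 - (-277)*((-17 - 60) + 209) = -65643 - (-277)*(-77 + 209) = -65643 - (-277)*132 = -65643 - 1*(-36564) = -65643 + 36564 = -29079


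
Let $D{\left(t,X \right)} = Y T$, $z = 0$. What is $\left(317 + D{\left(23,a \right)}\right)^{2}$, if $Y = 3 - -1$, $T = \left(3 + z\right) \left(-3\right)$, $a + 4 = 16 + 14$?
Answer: $78961$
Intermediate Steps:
$a = 26$ ($a = -4 + \left(16 + 14\right) = -4 + 30 = 26$)
$T = -9$ ($T = \left(3 + 0\right) \left(-3\right) = 3 \left(-3\right) = -9$)
$Y = 4$ ($Y = 3 + 1 = 4$)
$D{\left(t,X \right)} = -36$ ($D{\left(t,X \right)} = 4 \left(-9\right) = -36$)
$\left(317 + D{\left(23,a \right)}\right)^{2} = \left(317 - 36\right)^{2} = 281^{2} = 78961$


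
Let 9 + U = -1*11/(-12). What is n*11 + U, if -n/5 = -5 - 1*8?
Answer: 8483/12 ≈ 706.92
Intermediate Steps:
U = -97/12 (U = -9 - 1*11/(-12) = -9 - 11*(-1/12) = -9 + 11/12 = -97/12 ≈ -8.0833)
n = 65 (n = -5*(-5 - 1*8) = -5*(-5 - 8) = -5*(-13) = 65)
n*11 + U = 65*11 - 97/12 = 715 - 97/12 = 8483/12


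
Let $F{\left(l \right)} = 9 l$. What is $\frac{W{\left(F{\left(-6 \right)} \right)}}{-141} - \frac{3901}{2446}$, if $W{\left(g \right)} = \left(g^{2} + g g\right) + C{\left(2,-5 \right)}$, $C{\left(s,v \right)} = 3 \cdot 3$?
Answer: $- \frac{4945709}{114962} \approx -43.02$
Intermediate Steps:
$C{\left(s,v \right)} = 9$
$W{\left(g \right)} = 9 + 2 g^{2}$ ($W{\left(g \right)} = \left(g^{2} + g g\right) + 9 = \left(g^{2} + g^{2}\right) + 9 = 2 g^{2} + 9 = 9 + 2 g^{2}$)
$\frac{W{\left(F{\left(-6 \right)} \right)}}{-141} - \frac{3901}{2446} = \frac{9 + 2 \left(9 \left(-6\right)\right)^{2}}{-141} - \frac{3901}{2446} = \left(9 + 2 \left(-54\right)^{2}\right) \left(- \frac{1}{141}\right) - \frac{3901}{2446} = \left(9 + 2 \cdot 2916\right) \left(- \frac{1}{141}\right) - \frac{3901}{2446} = \left(9 + 5832\right) \left(- \frac{1}{141}\right) - \frac{3901}{2446} = 5841 \left(- \frac{1}{141}\right) - \frac{3901}{2446} = - \frac{1947}{47} - \frac{3901}{2446} = - \frac{4945709}{114962}$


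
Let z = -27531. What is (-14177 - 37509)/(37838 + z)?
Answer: -51686/10307 ≈ -5.0146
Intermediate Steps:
(-14177 - 37509)/(37838 + z) = (-14177 - 37509)/(37838 - 27531) = -51686/10307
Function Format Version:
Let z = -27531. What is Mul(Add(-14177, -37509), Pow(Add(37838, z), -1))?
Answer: Rational(-51686, 10307) ≈ -5.0146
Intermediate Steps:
Mul(Add(-14177, -37509), Pow(Add(37838, z), -1)) = Mul(Add(-14177, -37509), Pow(Add(37838, -27531), -1)) = Mul(-51686, Pow(10307, -1)) = Mul(-51686, Rational(1, 10307)) = Rational(-51686, 10307)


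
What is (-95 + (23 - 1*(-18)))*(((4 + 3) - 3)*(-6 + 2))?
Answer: 864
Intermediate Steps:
(-95 + (23 - 1*(-18)))*(((4 + 3) - 3)*(-6 + 2)) = (-95 + (23 + 18))*((7 - 3)*(-4)) = (-95 + 41)*(4*(-4)) = -54*(-16) = 864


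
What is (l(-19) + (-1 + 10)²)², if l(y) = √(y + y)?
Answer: (81 + I*√38)² ≈ 6523.0 + 998.63*I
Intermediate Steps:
l(y) = √2*√y (l(y) = √(2*y) = √2*√y)
(l(-19) + (-1 + 10)²)² = (√2*√(-19) + (-1 + 10)²)² = (√2*(I*√19) + 9²)² = (I*√38 + 81)² = (81 + I*√38)²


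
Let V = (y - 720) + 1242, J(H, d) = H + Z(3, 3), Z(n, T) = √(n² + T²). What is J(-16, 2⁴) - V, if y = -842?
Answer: 304 + 3*√2 ≈ 308.24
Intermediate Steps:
Z(n, T) = √(T² + n²)
J(H, d) = H + 3*√2 (J(H, d) = H + √(3² + 3²) = H + √(9 + 9) = H + √18 = H + 3*√2)
V = -320 (V = (-842 - 720) + 1242 = -1562 + 1242 = -320)
J(-16, 2⁴) - V = (-16 + 3*√2) - 1*(-320) = (-16 + 3*√2) + 320 = 304 + 3*√2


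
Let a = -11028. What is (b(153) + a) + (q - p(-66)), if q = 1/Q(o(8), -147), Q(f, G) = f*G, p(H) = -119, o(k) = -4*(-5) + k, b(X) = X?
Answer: -44271697/4116 ≈ -10756.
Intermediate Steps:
o(k) = 20 + k
Q(f, G) = G*f
q = -1/4116 (q = 1/(-147*(20 + 8)) = 1/(-147*28) = 1/(-4116) = -1/4116 ≈ -0.00024295)
(b(153) + a) + (q - p(-66)) = (153 - 11028) + (-1/4116 - 1*(-119)) = -10875 + (-1/4116 + 119) = -10875 + 489803/4116 = -44271697/4116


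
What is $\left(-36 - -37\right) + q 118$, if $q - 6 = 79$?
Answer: $10031$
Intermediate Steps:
$q = 85$ ($q = 6 + 79 = 85$)
$\left(-36 - -37\right) + q 118 = \left(-36 - -37\right) + 85 \cdot 118 = \left(-36 + 37\right) + 10030 = 1 + 10030 = 10031$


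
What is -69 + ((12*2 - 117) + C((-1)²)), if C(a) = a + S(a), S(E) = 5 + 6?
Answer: -150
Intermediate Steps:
S(E) = 11
C(a) = 11 + a (C(a) = a + 11 = 11 + a)
-69 + ((12*2 - 117) + C((-1)²)) = -69 + ((12*2 - 117) + (11 + (-1)²)) = -69 + ((24 - 117) + (11 + 1)) = -69 + (-93 + 12) = -69 - 81 = -150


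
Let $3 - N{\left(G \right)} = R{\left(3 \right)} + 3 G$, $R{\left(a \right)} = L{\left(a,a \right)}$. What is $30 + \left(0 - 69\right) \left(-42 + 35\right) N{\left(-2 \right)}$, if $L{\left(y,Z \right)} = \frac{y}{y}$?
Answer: $3894$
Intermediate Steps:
$L{\left(y,Z \right)} = 1$
$R{\left(a \right)} = 1$
$N{\left(G \right)} = 2 - 3 G$ ($N{\left(G \right)} = 3 - \left(1 + 3 G\right) = 2 - 3 G$)
$30 + \left(0 - 69\right) \left(-42 + 35\right) N{\left(-2 \right)} = 30 + \left(0 - 69\right) \left(-42 + 35\right) \left(2 - -6\right) = 30 + \left(-69\right) \left(-7\right) \left(2 + 6\right) = 30 + 483 \cdot 8 = 30 + 3864 = 3894$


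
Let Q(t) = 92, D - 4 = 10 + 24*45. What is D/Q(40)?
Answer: 547/46 ≈ 11.891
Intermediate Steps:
D = 1094 (D = 4 + (10 + 24*45) = 4 + (10 + 1080) = 4 + 1090 = 1094)
D/Q(40) = 1094/92 = 1094*(1/92) = 547/46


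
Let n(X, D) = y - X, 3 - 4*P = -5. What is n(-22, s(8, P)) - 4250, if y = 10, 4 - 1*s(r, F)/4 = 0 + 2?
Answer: -4218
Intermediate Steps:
P = 2 (P = 3/4 - 1/4*(-5) = 3/4 + 5/4 = 2)
s(r, F) = 8 (s(r, F) = 16 - 4*(0 + 2) = 16 - 4*2 = 16 - 8 = 8)
n(X, D) = 10 - X
n(-22, s(8, P)) - 4250 = (10 - 1*(-22)) - 4250 = (10 + 22) - 4250 = 32 - 4250 = -4218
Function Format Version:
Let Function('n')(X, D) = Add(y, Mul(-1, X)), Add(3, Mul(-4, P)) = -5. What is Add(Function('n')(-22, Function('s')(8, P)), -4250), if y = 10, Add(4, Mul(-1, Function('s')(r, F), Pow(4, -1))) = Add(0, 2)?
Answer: -4218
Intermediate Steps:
P = 2 (P = Add(Rational(3, 4), Mul(Rational(-1, 4), -5)) = Add(Rational(3, 4), Rational(5, 4)) = 2)
Function('s')(r, F) = 8 (Function('s')(r, F) = Add(16, Mul(-4, Add(0, 2))) = Add(16, Mul(-4, 2)) = Add(16, -8) = 8)
Function('n')(X, D) = Add(10, Mul(-1, X))
Add(Function('n')(-22, Function('s')(8, P)), -4250) = Add(Add(10, Mul(-1, -22)), -4250) = Add(Add(10, 22), -4250) = Add(32, -4250) = -4218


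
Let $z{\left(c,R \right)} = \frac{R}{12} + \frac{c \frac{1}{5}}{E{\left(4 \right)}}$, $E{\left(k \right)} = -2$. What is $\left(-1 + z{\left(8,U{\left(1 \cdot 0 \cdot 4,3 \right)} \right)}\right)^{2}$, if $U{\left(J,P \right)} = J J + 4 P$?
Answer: $\frac{16}{25} \approx 0.64$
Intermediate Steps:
$U{\left(J,P \right)} = J^{2} + 4 P$
$z{\left(c,R \right)} = - \frac{c}{10} + \frac{R}{12}$ ($z{\left(c,R \right)} = \frac{R}{12} + \frac{c \frac{1}{5}}{-2} = R \frac{1}{12} + c \frac{1}{5} \left(- \frac{1}{2}\right) = \frac{R}{12} + \frac{c}{5} \left(- \frac{1}{2}\right) = \frac{R}{12} - \frac{c}{10} = - \frac{c}{10} + \frac{R}{12}$)
$\left(-1 + z{\left(8,U{\left(1 \cdot 0 \cdot 4,3 \right)} \right)}\right)^{2} = \left(-1 + \left(\left(- \frac{1}{10}\right) 8 + \frac{\left(1 \cdot 0 \cdot 4\right)^{2} + 4 \cdot 3}{12}\right)\right)^{2} = \left(-1 - \left(\frac{4}{5} - \frac{\left(0 \cdot 4\right)^{2} + 12}{12}\right)\right)^{2} = \left(-1 - \left(\frac{4}{5} - \frac{0^{2} + 12}{12}\right)\right)^{2} = \left(-1 - \left(\frac{4}{5} - \frac{0 + 12}{12}\right)\right)^{2} = \left(-1 + \left(- \frac{4}{5} + \frac{1}{12} \cdot 12\right)\right)^{2} = \left(-1 + \left(- \frac{4}{5} + 1\right)\right)^{2} = \left(-1 + \frac{1}{5}\right)^{2} = \left(- \frac{4}{5}\right)^{2} = \frac{16}{25}$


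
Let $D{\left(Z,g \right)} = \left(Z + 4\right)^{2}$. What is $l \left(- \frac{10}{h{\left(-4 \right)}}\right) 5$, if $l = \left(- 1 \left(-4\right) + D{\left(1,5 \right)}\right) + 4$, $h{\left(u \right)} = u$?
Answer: $\frac{825}{2} \approx 412.5$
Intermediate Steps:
$D{\left(Z,g \right)} = \left(4 + Z\right)^{2}$
$l = 33$ ($l = \left(- 1 \left(-4\right) + \left(4 + 1\right)^{2}\right) + 4 = \left(\left(-1\right) \left(-4\right) + 5^{2}\right) + 4 = \left(4 + 25\right) + 4 = 29 + 4 = 33$)
$l \left(- \frac{10}{h{\left(-4 \right)}}\right) 5 = 33 \left(- \frac{10}{-4}\right) 5 = 33 \left(\left(-10\right) \left(- \frac{1}{4}\right)\right) 5 = 33 \cdot \frac{5}{2} \cdot 5 = \frac{165}{2} \cdot 5 = \frac{825}{2}$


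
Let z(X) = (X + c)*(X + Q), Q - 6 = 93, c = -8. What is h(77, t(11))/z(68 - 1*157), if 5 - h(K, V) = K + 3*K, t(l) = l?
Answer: 303/970 ≈ 0.31237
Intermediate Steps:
Q = 99 (Q = 6 + 93 = 99)
h(K, V) = 5 - 4*K (h(K, V) = 5 - (K + 3*K) = 5 - 4*K)
z(X) = (-8 + X)*(99 + X) (z(X) = (X - 8)*(X + 99) = (-8 + X)*(99 + X))
h(77, t(11))/z(68 - 1*157) = (5 - 4*77)/(-792 + (68 - 1*157)² + 91*(68 - 1*157)) = (5 - 308)/(-792 + (68 - 157)² + 91*(68 - 157)) = -303/(-792 + (-89)² + 91*(-89)) = -303/(-792 + 7921 - 8099) = -303/(-970) = -303*(-1/970) = 303/970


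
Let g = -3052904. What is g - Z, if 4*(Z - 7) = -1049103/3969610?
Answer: -48475463089737/15878440 ≈ -3.0529e+6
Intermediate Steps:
Z = 110099977/15878440 (Z = 7 + (-1049103/3969610)/4 = 7 + (-1049103*1/3969610)/4 = 7 + (¼)*(-1049103/3969610) = 7 - 1049103/15878440 = 110099977/15878440 ≈ 6.9339)
g - Z = -3052904 - 1*110099977/15878440 = -3052904 - 110099977/15878440 = -48475463089737/15878440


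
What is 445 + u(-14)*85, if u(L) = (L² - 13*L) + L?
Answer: 31385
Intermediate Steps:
u(L) = L² - 12*L
445 + u(-14)*85 = 445 - 14*(-12 - 14)*85 = 445 - 14*(-26)*85 = 445 + 364*85 = 445 + 30940 = 31385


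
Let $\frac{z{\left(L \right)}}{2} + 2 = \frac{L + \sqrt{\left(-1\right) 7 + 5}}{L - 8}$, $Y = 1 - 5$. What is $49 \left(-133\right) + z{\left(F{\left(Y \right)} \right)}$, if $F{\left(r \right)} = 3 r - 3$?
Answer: $- \frac{149953}{23} - \frac{2 i \sqrt{2}}{23} \approx -6519.7 - 0.12298 i$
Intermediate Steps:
$Y = -4$
$F{\left(r \right)} = -3 + 3 r$
$z{\left(L \right)} = -4 + \frac{2 \left(L + i \sqrt{2}\right)}{-8 + L}$ ($z{\left(L \right)} = -4 + 2 \frac{L + \sqrt{\left(-1\right) 7 + 5}}{L - 8} = -4 + 2 \frac{L + \sqrt{-7 + 5}}{-8 + L} = -4 + 2 \frac{L + \sqrt{-2}}{-8 + L} = -4 + 2 \frac{L + i \sqrt{2}}{-8 + L} = -4 + \frac{2 \left(L + i \sqrt{2}\right)}{-8 + L}$)
$49 \left(-133\right) + z{\left(F{\left(Y \right)} \right)} = 49 \left(-133\right) + \frac{2 \left(16 - \left(-3 + 3 \left(-4\right)\right) + i \sqrt{2}\right)}{-8 + \left(-3 + 3 \left(-4\right)\right)} = -6517 + \frac{2 \left(16 - \left(-3 - 12\right) + i \sqrt{2}\right)}{-8 - 15} = -6517 + \frac{2 \left(16 - -15 + i \sqrt{2}\right)}{-8 - 15} = -6517 + \frac{2 \left(16 + 15 + i \sqrt{2}\right)}{-23} = -6517 + 2 \left(- \frac{1}{23}\right) \left(31 + i \sqrt{2}\right) = -6517 - \left(\frac{62}{23} + \frac{2 i \sqrt{2}}{23}\right) = - \frac{149953}{23} - \frac{2 i \sqrt{2}}{23}$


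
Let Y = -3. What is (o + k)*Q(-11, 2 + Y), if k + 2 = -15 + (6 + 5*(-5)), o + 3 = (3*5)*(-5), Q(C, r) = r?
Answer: 114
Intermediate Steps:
o = -78 (o = -3 + (3*5)*(-5) = -3 + 15*(-5) = -3 - 75 = -78)
k = -36 (k = -2 + (-15 + (6 + 5*(-5))) = -2 + (-15 + (6 - 25)) = -2 + (-15 - 19) = -2 - 34 = -36)
(o + k)*Q(-11, 2 + Y) = (-78 - 36)*(2 - 3) = -114*(-1) = 114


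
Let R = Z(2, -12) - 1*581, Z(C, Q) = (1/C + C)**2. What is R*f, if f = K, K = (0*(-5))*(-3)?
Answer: 0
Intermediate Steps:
Z(C, Q) = (C + 1/C)**2
K = 0 (K = 0*(-3) = 0)
R = -2299/4 (R = (1 + 2**2)**2/2**2 - 1*581 = (1 + 4)**2/4 - 581 = (1/4)*5**2 - 581 = (1/4)*25 - 581 = 25/4 - 581 = -2299/4 ≈ -574.75)
f = 0
R*f = -2299/4*0 = 0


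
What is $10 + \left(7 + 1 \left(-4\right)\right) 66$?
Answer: $208$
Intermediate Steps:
$10 + \left(7 + 1 \left(-4\right)\right) 66 = 10 + \left(7 - 4\right) 66 = 10 + 3 \cdot 66 = 10 + 198 = 208$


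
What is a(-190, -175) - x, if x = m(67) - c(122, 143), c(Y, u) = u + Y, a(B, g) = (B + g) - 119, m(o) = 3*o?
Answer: -420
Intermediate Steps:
a(B, g) = -119 + B + g
c(Y, u) = Y + u
x = -64 (x = 3*67 - (122 + 143) = 201 - 1*265 = 201 - 265 = -64)
a(-190, -175) - x = (-119 - 190 - 175) - 1*(-64) = -484 + 64 = -420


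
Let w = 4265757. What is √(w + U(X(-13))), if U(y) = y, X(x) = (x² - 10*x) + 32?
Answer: 2*√1066522 ≈ 2065.4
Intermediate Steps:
X(x) = 32 + x² - 10*x
√(w + U(X(-13))) = √(4265757 + (32 + (-13)² - 10*(-13))) = √(4265757 + (32 + 169 + 130)) = √(4265757 + 331) = √4266088 = 2*√1066522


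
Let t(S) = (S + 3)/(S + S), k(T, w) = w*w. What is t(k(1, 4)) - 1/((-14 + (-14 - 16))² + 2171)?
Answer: 78001/131424 ≈ 0.59351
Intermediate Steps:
k(T, w) = w²
t(S) = (3 + S)/(2*S) (t(S) = (3 + S)/((2*S)) = (3 + S)*(1/(2*S)) = (3 + S)/(2*S))
t(k(1, 4)) - 1/((-14 + (-14 - 16))² + 2171) = (3 + 4²)/(2*(4²)) - 1/((-14 + (-14 - 16))² + 2171) = (½)*(3 + 16)/16 - 1/((-14 - 30)² + 2171) = (½)*(1/16)*19 - 1/((-44)² + 2171) = 19/32 - 1/(1936 + 2171) = 19/32 - 1/4107 = 78001/131424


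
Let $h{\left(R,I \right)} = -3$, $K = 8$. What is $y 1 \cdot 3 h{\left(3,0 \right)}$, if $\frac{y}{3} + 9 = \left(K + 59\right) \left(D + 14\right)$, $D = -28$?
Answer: $25569$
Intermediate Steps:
$y = -2841$ ($y = -27 + 3 \left(8 + 59\right) \left(-28 + 14\right) = -27 + 3 \cdot 67 \left(-14\right) = -27 + 3 \left(-938\right) = -27 - 2814 = -2841$)
$y 1 \cdot 3 h{\left(3,0 \right)} = - 2841 \cdot 1 \cdot 3 \left(-3\right) = - 2841 \cdot 3 \left(-3\right) = \left(-2841\right) \left(-9\right) = 25569$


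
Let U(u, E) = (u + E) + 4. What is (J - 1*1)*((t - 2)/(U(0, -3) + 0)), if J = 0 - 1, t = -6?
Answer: 16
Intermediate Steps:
U(u, E) = 4 + E + u (U(u, E) = (E + u) + 4 = 4 + E + u)
J = -1
(J - 1*1)*((t - 2)/(U(0, -3) + 0)) = (-1 - 1*1)*((-6 - 2)/((4 - 3 + 0) + 0)) = (-1 - 1)*(-8/(1 + 0)) = -(-16)/1 = -(-16) = -2*(-8) = 16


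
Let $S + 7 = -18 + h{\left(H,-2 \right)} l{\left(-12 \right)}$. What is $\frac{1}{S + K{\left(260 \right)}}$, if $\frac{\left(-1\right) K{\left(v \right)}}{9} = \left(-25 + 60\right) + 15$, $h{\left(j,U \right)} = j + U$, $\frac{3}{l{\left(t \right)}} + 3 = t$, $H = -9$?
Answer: $- \frac{5}{2364} \approx -0.0021151$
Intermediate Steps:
$l{\left(t \right)} = \frac{3}{-3 + t}$
$h{\left(j,U \right)} = U + j$
$S = - \frac{114}{5}$ ($S = -7 - \left(18 - \left(-2 - 9\right) \frac{3}{-3 - 12}\right) = -7 - \left(18 + 11 \frac{3}{-15}\right) = -7 - \left(18 + 11 \cdot 3 \left(- \frac{1}{15}\right)\right) = -7 - \frac{79}{5} = - \frac{114}{5} \approx -22.8$)
$K{\left(v \right)} = -450$ ($K{\left(v \right)} = - 9 \left(\left(-25 + 60\right) + 15\right) = - 9 \left(35 + 15\right) = \left(-9\right) 50 = -450$)
$\frac{1}{S + K{\left(260 \right)}} = \frac{1}{- \frac{114}{5} - 450} = \frac{1}{- \frac{2364}{5}} = - \frac{5}{2364}$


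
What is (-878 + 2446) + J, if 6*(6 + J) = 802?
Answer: 5087/3 ≈ 1695.7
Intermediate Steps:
J = 383/3 (J = -6 + (⅙)*802 = -6 + 401/3 = 383/3 ≈ 127.67)
(-878 + 2446) + J = (-878 + 2446) + 383/3 = 1568 + 383/3 = 5087/3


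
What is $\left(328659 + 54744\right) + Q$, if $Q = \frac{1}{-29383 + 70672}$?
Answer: $\frac{15830326468}{41289} \approx 3.834 \cdot 10^{5}$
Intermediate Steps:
$Q = \frac{1}{41289} \approx 2.422 \cdot 10^{-5}$
$\left(328659 + 54744\right) + Q = \left(328659 + 54744\right) + \frac{1}{41289} = 383403 + \frac{1}{41289} = \frac{15830326468}{41289}$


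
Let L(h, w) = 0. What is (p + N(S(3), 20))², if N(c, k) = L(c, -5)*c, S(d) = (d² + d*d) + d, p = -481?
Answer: 231361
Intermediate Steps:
S(d) = d + 2*d² (S(d) = (d² + d²) + d = 2*d² + d = d + 2*d²)
N(c, k) = 0 (N(c, k) = 0*c = 0)
(p + N(S(3), 20))² = (-481 + 0)² = (-481)² = 231361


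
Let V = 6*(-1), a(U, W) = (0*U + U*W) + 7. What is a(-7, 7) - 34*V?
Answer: 162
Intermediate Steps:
a(U, W) = 7 + U*W (a(U, W) = (0 + U*W) + 7 = U*W + 7 = 7 + U*W)
V = -6
a(-7, 7) - 34*V = (7 - 7*7) - 34*(-6) = (7 - 49) + 204 = -42 + 204 = 162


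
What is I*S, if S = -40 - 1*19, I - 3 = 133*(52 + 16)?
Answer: -533773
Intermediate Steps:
I = 9047 (I = 3 + 133*(52 + 16) = 3 + 133*68 = 3 + 9044 = 9047)
S = -59 (S = -40 - 19 = -59)
I*S = 9047*(-59) = -533773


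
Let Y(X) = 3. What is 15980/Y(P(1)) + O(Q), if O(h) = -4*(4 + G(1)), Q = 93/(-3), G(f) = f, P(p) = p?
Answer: 15920/3 ≈ 5306.7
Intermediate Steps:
Q = -31 (Q = 93*(-⅓) = -31)
O(h) = -20 (O(h) = -4*(4 + 1) = -4*5 = -20)
15980/Y(P(1)) + O(Q) = 15980/3 - 20 = 15920/3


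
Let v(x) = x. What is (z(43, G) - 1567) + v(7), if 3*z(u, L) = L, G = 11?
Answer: -4669/3 ≈ -1556.3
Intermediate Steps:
z(u, L) = L/3
(z(43, G) - 1567) + v(7) = ((⅓)*11 - 1567) + 7 = (11/3 - 1567) + 7 = -4690/3 + 7 = -4669/3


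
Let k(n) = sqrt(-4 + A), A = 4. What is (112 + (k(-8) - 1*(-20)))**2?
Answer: 17424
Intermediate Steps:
k(n) = 0 (k(n) = sqrt(-4 + 4) = sqrt(0) = 0)
(112 + (k(-8) - 1*(-20)))**2 = (112 + (0 - 1*(-20)))**2 = (112 + (0 + 20))**2 = (112 + 20)**2 = 132**2 = 17424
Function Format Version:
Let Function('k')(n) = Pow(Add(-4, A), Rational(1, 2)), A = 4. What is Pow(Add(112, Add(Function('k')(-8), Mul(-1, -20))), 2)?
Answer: 17424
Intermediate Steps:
Function('k')(n) = 0 (Function('k')(n) = Pow(Add(-4, 4), Rational(1, 2)) = Pow(0, Rational(1, 2)) = 0)
Pow(Add(112, Add(Function('k')(-8), Mul(-1, -20))), 2) = Pow(Add(112, Add(0, Mul(-1, -20))), 2) = Pow(Add(112, Add(0, 20)), 2) = Pow(Add(112, 20), 2) = Pow(132, 2) = 17424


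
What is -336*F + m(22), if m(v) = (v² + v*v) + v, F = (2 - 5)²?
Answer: -2034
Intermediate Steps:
F = 9 (F = (-3)² = 9)
m(v) = v + 2*v² (m(v) = (v² + v²) + v = 2*v² + v = v + 2*v²)
-336*F + m(22) = -336*9 + 22*(1 + 2*22) = -3024 + 22*(1 + 44) = -3024 + 22*45 = -3024 + 990 = -2034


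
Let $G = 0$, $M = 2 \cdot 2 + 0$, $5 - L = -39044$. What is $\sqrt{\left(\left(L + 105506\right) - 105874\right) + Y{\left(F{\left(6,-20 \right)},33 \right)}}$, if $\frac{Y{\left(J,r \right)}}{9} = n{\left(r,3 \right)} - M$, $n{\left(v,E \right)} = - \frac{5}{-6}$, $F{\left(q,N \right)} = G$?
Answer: $\frac{\sqrt{154610}}{2} \approx 196.6$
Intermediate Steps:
$L = 39049$ ($L = 5 - -39044 = 5 + 39044 = 39049$)
$M = 4$ ($M = 4 + 0 = 4$)
$F{\left(q,N \right)} = 0$
$n{\left(v,E \right)} = \frac{5}{6}$ ($n{\left(v,E \right)} = \left(-5\right) \left(- \frac{1}{6}\right) = \frac{5}{6}$)
$Y{\left(J,r \right)} = - \frac{57}{2}$ ($Y{\left(J,r \right)} = 9 \left(\frac{5}{6} - 4\right) = 9 \left(- \frac{19}{6}\right) = - \frac{57}{2}$)
$\sqrt{\left(\left(L + 105506\right) - 105874\right) + Y{\left(F{\left(6,-20 \right)},33 \right)}} = \sqrt{\left(\left(39049 + 105506\right) - 105874\right) - \frac{57}{2}} = \sqrt{\left(144555 - 105874\right) - \frac{57}{2}} = \sqrt{38681 - \frac{57}{2}} = \sqrt{\frac{77305}{2}} = \frac{\sqrt{154610}}{2}$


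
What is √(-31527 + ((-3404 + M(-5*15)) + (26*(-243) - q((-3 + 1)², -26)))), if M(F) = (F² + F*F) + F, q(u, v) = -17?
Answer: I*√30057 ≈ 173.37*I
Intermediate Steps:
M(F) = F + 2*F² (M(F) = (F² + F²) + F = 2*F² + F = F + 2*F²)
√(-31527 + ((-3404 + M(-5*15)) + (26*(-243) - q((-3 + 1)², -26)))) = √(-31527 + ((-3404 + (-5*15)*(1 + 2*(-5*15))) + (26*(-243) - 1*(-17)))) = √(-31527 + ((-3404 - 75*(1 + 2*(-75))) + (-6318 + 17))) = √(-31527 + ((-3404 - 75*(1 - 150)) - 6301)) = √(-31527 + ((-3404 - 75*(-149)) - 6301)) = √(-31527 + ((-3404 + 11175) - 6301)) = √(-31527 + (7771 - 6301)) = √(-31527 + 1470) = √(-30057) = I*√30057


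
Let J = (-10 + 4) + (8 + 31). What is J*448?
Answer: 14784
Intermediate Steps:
J = 33 (J = -6 + 39 = 33)
J*448 = 33*448 = 14784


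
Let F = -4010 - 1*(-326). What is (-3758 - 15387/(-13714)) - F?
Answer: -999449/13714 ≈ -72.878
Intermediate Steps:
F = -3684 (F = -4010 + 326 = -3684)
(-3758 - 15387/(-13714)) - F = (-3758 - 15387/(-13714)) - 1*(-3684) = (-3758 - 15387*(-1)/13714) + 3684 = (-3758 - 1*(-15387/13714)) + 3684 = (-3758 + 15387/13714) + 3684 = -51521825/13714 + 3684 = -999449/13714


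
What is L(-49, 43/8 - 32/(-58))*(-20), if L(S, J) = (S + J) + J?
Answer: 21545/29 ≈ 742.93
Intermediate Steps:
L(S, J) = S + 2*J (L(S, J) = (J + S) + J = S + 2*J)
L(-49, 43/8 - 32/(-58))*(-20) = (-49 + 2*(43/8 - 32/(-58)))*(-20) = (-49 + 2*(43*(⅛) - 32*(-1/58)))*(-20) = (-49 + 2*(43/8 + 16/29))*(-20) = (-49 + 2*(1375/232))*(-20) = (-49 + 1375/116)*(-20) = -4309/116*(-20) = 21545/29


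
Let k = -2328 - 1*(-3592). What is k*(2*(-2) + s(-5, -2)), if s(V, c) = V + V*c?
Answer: 1264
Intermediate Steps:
k = 1264 (k = -2328 + 3592 = 1264)
k*(2*(-2) + s(-5, -2)) = 1264*(2*(-2) - 5*(1 - 2)) = 1264*(-4 - 5*(-1)) = 1264*(-4 + 5) = 1264*1 = 1264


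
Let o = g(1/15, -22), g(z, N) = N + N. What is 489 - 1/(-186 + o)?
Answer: 112471/230 ≈ 489.00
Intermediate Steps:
g(z, N) = 2*N
o = -44 (o = 2*(-22) = -44)
489 - 1/(-186 + o) = 489 - 1/(-186 - 44) = 489 - 1/(-230) = 489 - 1*(-1/230) = 489 + 1/230 = 112471/230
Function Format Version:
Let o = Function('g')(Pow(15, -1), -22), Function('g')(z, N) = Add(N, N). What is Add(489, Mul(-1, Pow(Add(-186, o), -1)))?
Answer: Rational(112471, 230) ≈ 489.00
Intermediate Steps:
Function('g')(z, N) = Mul(2, N)
o = -44 (o = Mul(2, -22) = -44)
Add(489, Mul(-1, Pow(Add(-186, o), -1))) = Add(489, Mul(-1, Pow(Add(-186, -44), -1))) = Add(489, Mul(-1, Pow(-230, -1))) = Add(489, Mul(-1, Rational(-1, 230))) = Add(489, Rational(1, 230)) = Rational(112471, 230)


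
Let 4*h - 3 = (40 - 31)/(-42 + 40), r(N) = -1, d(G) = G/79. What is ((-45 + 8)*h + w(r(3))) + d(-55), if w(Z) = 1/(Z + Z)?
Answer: 8013/632 ≈ 12.679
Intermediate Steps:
d(G) = G/79 (d(G) = G*(1/79) = G/79)
w(Z) = 1/(2*Z)
h = -3/8 (h = ¾ + ((40 - 31)/(-42 + 40))/4 = ¾ + (9/(-2))/4 = ¾ + (9*(-½))/4 = ¾ + (¼)*(-9/2) = ¾ - 9/8 = -3/8 ≈ -0.37500)
((-45 + 8)*h + w(r(3))) + d(-55) = ((-45 + 8)*(-3/8) + (½)/(-1)) + (1/79)*(-55) = (-37*(-3/8) + (½)*(-1)) - 55/79 = (111/8 - ½) - 55/79 = 107/8 - 55/79 = 8013/632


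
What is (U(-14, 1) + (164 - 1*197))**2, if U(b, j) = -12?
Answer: 2025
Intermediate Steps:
(U(-14, 1) + (164 - 1*197))**2 = (-12 + (164 - 1*197))**2 = (-12 + (164 - 197))**2 = (-12 - 33)**2 = (-45)**2 = 2025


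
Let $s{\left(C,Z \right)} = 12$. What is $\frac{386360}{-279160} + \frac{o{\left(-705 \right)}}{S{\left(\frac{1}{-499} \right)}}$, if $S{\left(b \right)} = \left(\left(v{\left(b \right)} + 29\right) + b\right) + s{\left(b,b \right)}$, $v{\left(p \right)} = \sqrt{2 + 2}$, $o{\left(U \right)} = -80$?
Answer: $- \frac{30365324}{9358839} \approx -3.2446$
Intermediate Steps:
$v{\left(p \right)} = 2$ ($v{\left(p \right)} = \sqrt{4} = 2$)
$S{\left(b \right)} = 43 + b$ ($S{\left(b \right)} = \left(\left(2 + 29\right) + b\right) + 12 = \left(31 + b\right) + 12 = 43 + b$)
$\frac{386360}{-279160} + \frac{o{\left(-705 \right)}}{S{\left(\frac{1}{-499} \right)}} = \frac{386360}{-279160} - \frac{80}{43 + \frac{1}{-499}} = 386360 \left(- \frac{1}{279160}\right) - \frac{80}{43 - \frac{1}{499}} = - \frac{9659}{6979} - \frac{80}{\frac{21456}{499}} = - \frac{9659}{6979} - \frac{2495}{1341} = - \frac{30365324}{9358839}$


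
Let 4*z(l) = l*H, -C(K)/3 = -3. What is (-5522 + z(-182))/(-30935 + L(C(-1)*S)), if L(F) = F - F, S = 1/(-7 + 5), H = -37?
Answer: 7677/61870 ≈ 0.12408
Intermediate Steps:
S = -½ (S = 1/(-2) = -½ ≈ -0.50000)
C(K) = 9 (C(K) = -3*(-3) = 9)
L(F) = 0
z(l) = -37*l/4 (z(l) = (l*(-37))/4 = (-37*l)/4 = -37*l/4)
(-5522 + z(-182))/(-30935 + L(C(-1)*S)) = (-5522 - 37/4*(-182))/(-30935 + 0) = (-5522 + 3367/2)/(-30935) = -7677/2*(-1/30935) = 7677/61870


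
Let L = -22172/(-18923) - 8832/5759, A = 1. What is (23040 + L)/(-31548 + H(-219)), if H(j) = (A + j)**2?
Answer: 627700868473/435256362658 ≈ 1.4421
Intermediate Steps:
H(j) = (1 + j)**2
L = -39439388/108977557 (L = -22172*(-1/18923) - 8832*1/5759 = 22172/18923 - 8832/5759 = -39439388/108977557 ≈ -0.36190)
(23040 + L)/(-31548 + H(-219)) = (23040 - 39439388/108977557)/(-31548 + (1 - 219)**2) = 2510803473892/(108977557*(-31548 + (-218)**2)) = 2510803473892/(108977557*(-31548 + 47524)) = (2510803473892/108977557)/15976 = (2510803473892/108977557)*(1/15976) = 627700868473/435256362658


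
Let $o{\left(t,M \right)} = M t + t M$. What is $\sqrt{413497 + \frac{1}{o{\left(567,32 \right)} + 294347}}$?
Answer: $\frac{2 \sqrt{11300821656339615}}{330635} \approx 643.04$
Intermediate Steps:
$o{\left(t,M \right)} = 2 M t$ ($o{\left(t,M \right)} = M t + M t = 2 M t$)
$\sqrt{413497 + \frac{1}{o{\left(567,32 \right)} + 294347}} = \sqrt{413497 + \frac{1}{2 \cdot 32 \cdot 567 + 294347}} = \sqrt{413497 + \frac{1}{36288 + 294347}} = \sqrt{413497 + \frac{1}{330635}} = \sqrt{\frac{136716580596}{330635}} = \frac{2 \sqrt{11300821656339615}}{330635}$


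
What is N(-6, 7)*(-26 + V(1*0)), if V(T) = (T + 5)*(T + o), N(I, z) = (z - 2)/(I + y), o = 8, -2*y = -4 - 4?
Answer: -35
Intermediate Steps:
y = 4 (y = -(-4 - 4)/2 = -½*(-8) = 4)
N(I, z) = (-2 + z)/(4 + I) (N(I, z) = (z - 2)/(I + 4) = (-2 + z)/(4 + I))
V(T) = (5 + T)*(8 + T) (V(T) = (T + 5)*(T + 8) = (5 + T)*(8 + T))
N(-6, 7)*(-26 + V(1*0)) = ((-2 + 7)/(4 - 6))*(-26 + (40 + (1*0)² + 13*(1*0))) = (5/(-2))*(-26 + (40 + 0² + 13*0)) = (-½*5)*(-26 + (40 + 0 + 0)) = -5*(-26 + 40)/2 = -5/2*14 = -35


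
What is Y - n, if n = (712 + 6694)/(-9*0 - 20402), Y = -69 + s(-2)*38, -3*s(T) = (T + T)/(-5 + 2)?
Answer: -7852046/91809 ≈ -85.526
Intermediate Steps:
s(T) = 2*T/9 (s(T) = -(T + T)/(3*(-5 + 2)) = -2*T/(3*(-3)) = -2*T*(-1)/(3*3) = -(-2)*T/9 = 2*T/9)
Y = -773/9 (Y = -69 + ((2/9)*(-2))*38 = -69 - 4/9*38 = -69 - 152/9 = -773/9 ≈ -85.889)
n = -3703/10201 (n = 7406/(0 - 20402) = 7406/(-20402) = 7406*(-1/20402) = -3703/10201 ≈ -0.36300)
Y - n = -773/9 - 1*(-3703/10201) = -773/9 + 3703/10201 = -7852046/91809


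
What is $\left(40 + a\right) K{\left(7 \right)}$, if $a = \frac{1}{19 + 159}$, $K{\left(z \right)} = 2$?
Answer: $\frac{7121}{89} \approx 80.011$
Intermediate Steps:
$a = \frac{1}{178} \approx 0.005618$
$\left(40 + a\right) K{\left(7 \right)} = \left(40 + \frac{1}{178}\right) 2 = \frac{7121}{178} \cdot 2 = \frac{7121}{89}$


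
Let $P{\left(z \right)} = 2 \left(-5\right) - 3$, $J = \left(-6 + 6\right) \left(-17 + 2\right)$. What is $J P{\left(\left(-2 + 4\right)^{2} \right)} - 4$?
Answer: $-4$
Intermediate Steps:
$J = 0$ ($J = 0 \left(-15\right) = 0$)
$P{\left(z \right)} = -13$ ($P{\left(z \right)} = -10 - 3 = -13$)
$J P{\left(\left(-2 + 4\right)^{2} \right)} - 4 = 0 \left(-13\right) - 4 = 0 - 4 = -4$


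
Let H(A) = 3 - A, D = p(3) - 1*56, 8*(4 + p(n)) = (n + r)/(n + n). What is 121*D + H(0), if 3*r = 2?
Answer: -1043677/144 ≈ -7247.8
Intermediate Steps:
r = ⅔ (r = (⅓)*2 = ⅔ ≈ 0.66667)
p(n) = -4 + (⅔ + n)/(16*n) (p(n) = -4 + ((n + ⅔)/(n + n))/8 = -4 + ((⅔ + n)/((2*n)))/8 = -4 + ((⅔ + n)*(1/(2*n)))/8 = -4 + ((⅔ + n)/(2*n))/8 = -4 + (⅔ + n)/(16*n))
D = -8629/144 (D = (1/48)*(2 - 189*3)/3 - 1*56 = (1/48)*(⅓)*(2 - 567) - 56 = (1/48)*(⅓)*(-565) - 56 = -565/144 - 56 = -8629/144 ≈ -59.924)
121*D + H(0) = 121*(-8629/144) + (3 - 1*0) = -1044109/144 + (3 + 0) = -1044109/144 + 3 = -1043677/144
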